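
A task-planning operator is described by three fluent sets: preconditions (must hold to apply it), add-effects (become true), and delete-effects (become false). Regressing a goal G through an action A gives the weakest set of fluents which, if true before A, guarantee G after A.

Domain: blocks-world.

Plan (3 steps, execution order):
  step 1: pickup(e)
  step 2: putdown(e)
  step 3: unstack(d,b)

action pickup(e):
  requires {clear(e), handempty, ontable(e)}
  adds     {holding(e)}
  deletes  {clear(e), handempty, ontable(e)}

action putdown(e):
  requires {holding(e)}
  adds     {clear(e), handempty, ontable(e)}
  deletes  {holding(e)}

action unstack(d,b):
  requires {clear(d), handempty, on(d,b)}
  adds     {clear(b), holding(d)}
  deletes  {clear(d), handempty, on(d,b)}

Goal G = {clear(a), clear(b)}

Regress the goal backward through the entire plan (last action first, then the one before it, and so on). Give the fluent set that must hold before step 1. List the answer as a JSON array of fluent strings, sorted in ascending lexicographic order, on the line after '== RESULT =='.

Work backward from the goal:
  through step 3 (unstack(d,b)): drop {clear(b)}, keep {clear(a)}, require {clear(d), handempty, on(d,b)}
    → {clear(a), clear(d), handempty, on(d,b)}
  through step 2 (putdown(e)): drop {handempty}, keep {clear(a), clear(d), on(d,b)}, require {holding(e)}
    → {clear(a), clear(d), holding(e), on(d,b)}
  through step 1 (pickup(e)): drop {holding(e)}, keep {clear(a), clear(d), on(d,b)}, require {clear(e), handempty, ontable(e)}
    → {clear(a), clear(d), clear(e), handempty, on(d,b), ontable(e)}

== RESULT ==
["clear(a)", "clear(d)", "clear(e)", "handempty", "on(d,b)", "ontable(e)"]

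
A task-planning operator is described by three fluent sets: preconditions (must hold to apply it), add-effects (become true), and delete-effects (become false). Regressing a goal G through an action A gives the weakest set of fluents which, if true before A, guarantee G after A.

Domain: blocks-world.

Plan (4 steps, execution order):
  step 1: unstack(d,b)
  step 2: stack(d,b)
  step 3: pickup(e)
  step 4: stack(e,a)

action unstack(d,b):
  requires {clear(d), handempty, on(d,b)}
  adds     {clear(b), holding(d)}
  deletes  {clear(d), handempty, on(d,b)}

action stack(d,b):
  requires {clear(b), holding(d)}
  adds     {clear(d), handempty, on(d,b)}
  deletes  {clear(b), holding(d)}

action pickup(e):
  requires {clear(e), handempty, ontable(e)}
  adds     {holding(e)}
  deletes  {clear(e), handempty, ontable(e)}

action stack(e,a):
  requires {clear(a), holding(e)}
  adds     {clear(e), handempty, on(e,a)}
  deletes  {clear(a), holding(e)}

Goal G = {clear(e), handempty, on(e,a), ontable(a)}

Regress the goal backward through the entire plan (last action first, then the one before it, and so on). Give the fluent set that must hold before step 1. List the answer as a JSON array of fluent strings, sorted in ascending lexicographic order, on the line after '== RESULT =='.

Work backward from the goal:
  through step 4 (stack(e,a)): drop {clear(e), handempty, on(e,a)}, keep {ontable(a)}, require {clear(a), holding(e)}
    → {clear(a), holding(e), ontable(a)}
  through step 3 (pickup(e)): drop {holding(e)}, keep {clear(a), ontable(a)}, require {clear(e), handempty, ontable(e)}
    → {clear(a), clear(e), handempty, ontable(a), ontable(e)}
  through step 2 (stack(d,b)): drop {handempty}, keep {clear(a), clear(e), ontable(a), ontable(e)}, require {clear(b), holding(d)}
    → {clear(a), clear(b), clear(e), holding(d), ontable(a), ontable(e)}
  through step 1 (unstack(d,b)): drop {clear(b), holding(d)}, keep {clear(a), clear(e), ontable(a), ontable(e)}, require {clear(d), handempty, on(d,b)}
    → {clear(a), clear(d), clear(e), handempty, on(d,b), ontable(a), ontable(e)}

== RESULT ==
["clear(a)", "clear(d)", "clear(e)", "handempty", "on(d,b)", "ontable(a)", "ontable(e)"]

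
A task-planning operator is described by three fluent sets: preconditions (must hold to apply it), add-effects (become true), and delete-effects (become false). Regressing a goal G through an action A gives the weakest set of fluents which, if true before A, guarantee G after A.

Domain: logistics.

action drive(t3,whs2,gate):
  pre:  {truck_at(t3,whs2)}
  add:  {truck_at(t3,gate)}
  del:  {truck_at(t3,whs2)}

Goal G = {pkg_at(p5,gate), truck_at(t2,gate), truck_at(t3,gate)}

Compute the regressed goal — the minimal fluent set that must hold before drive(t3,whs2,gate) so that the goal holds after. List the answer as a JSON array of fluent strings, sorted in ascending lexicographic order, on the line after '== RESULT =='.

Regress:
  G ∩ del = {}  (empty — regression defined)
  G \ add = {pkg_at(p5,gate), truck_at(t2,gate), truck_at(t3,gate)} \ {truck_at(t3,gate)} = {pkg_at(p5,gate), truck_at(t2,gate)}
  ∪ pre   = {pkg_at(p5,gate), truck_at(t2,gate)} ∪ {truck_at(t3,whs2)}
          = {pkg_at(p5,gate), truck_at(t2,gate), truck_at(t3,whs2)}

== RESULT ==
["pkg_at(p5,gate)", "truck_at(t2,gate)", "truck_at(t3,whs2)"]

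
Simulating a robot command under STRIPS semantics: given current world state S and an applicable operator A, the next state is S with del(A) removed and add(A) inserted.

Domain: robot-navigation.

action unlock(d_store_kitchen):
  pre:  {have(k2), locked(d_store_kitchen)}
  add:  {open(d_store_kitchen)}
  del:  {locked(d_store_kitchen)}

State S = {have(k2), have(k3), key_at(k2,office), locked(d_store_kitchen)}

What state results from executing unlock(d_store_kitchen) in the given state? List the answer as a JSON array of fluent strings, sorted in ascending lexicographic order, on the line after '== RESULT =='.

Compute (S \ del) ∪ add:
  pre ⊆ S: {have(k2), locked(d_store_kitchen)} ⊆ S  — applicable
  S \ del = {have(k2), have(k3), key_at(k2,office)}
  ∪ add   = {have(k2), have(k3), key_at(k2,office), open(d_store_kitchen)}

== RESULT ==
["have(k2)", "have(k3)", "key_at(k2,office)", "open(d_store_kitchen)"]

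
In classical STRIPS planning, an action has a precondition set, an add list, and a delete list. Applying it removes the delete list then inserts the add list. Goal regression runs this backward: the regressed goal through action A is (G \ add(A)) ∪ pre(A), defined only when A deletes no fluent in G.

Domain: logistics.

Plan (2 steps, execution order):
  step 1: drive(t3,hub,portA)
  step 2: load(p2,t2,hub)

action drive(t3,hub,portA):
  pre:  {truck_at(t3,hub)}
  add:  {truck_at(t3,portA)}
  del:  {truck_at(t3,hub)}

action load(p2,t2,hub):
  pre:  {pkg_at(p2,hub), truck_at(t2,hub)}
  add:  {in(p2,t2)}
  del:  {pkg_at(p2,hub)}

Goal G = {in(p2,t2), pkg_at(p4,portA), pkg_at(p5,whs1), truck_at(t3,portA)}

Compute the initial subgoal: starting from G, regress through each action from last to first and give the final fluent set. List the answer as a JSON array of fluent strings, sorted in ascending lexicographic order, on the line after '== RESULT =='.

Work backward from the goal:
  through step 2 (load(p2,t2,hub)): drop {in(p2,t2)}, keep {pkg_at(p4,portA), pkg_at(p5,whs1), truck_at(t3,portA)}, require {pkg_at(p2,hub), truck_at(t2,hub)}
    → {pkg_at(p2,hub), pkg_at(p4,portA), pkg_at(p5,whs1), truck_at(t2,hub), truck_at(t3,portA)}
  through step 1 (drive(t3,hub,portA)): drop {truck_at(t3,portA)}, keep {pkg_at(p2,hub), pkg_at(p4,portA), pkg_at(p5,whs1), truck_at(t2,hub)}, require {truck_at(t3,hub)}
    → {pkg_at(p2,hub), pkg_at(p4,portA), pkg_at(p5,whs1), truck_at(t2,hub), truck_at(t3,hub)}

== RESULT ==
["pkg_at(p2,hub)", "pkg_at(p4,portA)", "pkg_at(p5,whs1)", "truck_at(t2,hub)", "truck_at(t3,hub)"]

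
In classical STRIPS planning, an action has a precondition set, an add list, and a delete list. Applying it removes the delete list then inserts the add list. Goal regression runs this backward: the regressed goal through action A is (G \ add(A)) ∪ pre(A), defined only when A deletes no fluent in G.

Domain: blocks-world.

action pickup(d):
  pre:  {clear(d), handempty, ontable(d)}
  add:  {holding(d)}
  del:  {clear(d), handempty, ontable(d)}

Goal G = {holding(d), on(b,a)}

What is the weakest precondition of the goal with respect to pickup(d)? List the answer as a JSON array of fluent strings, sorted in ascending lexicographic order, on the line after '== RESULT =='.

Regress:
  G ∩ del = {}  (empty — regression defined)
  G \ add = {holding(d), on(b,a)} \ {holding(d)} = {on(b,a)}
  ∪ pre   = {on(b,a)} ∪ {clear(d), handempty, ontable(d)}
          = {clear(d), handempty, on(b,a), ontable(d)}

== RESULT ==
["clear(d)", "handempty", "on(b,a)", "ontable(d)"]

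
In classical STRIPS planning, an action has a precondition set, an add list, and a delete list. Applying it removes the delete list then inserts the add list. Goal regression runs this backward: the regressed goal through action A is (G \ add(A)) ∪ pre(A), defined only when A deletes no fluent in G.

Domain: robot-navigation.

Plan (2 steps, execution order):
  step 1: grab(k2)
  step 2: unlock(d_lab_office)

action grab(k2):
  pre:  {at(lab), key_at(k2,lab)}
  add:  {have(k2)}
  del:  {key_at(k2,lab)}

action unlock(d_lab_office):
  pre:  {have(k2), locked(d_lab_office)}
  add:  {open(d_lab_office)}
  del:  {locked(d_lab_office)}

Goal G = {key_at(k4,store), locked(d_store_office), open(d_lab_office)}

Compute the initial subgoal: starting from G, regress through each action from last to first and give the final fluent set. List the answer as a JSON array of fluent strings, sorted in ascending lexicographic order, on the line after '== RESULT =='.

Regress step by step:
  through step 2 (unlock(d_lab_office)): drop {open(d_lab_office)}, keep {key_at(k4,store), locked(d_store_office)}, require {have(k2), locked(d_lab_office)}
    → {have(k2), key_at(k4,store), locked(d_lab_office), locked(d_store_office)}
  through step 1 (grab(k2)): drop {have(k2)}, keep {key_at(k4,store), locked(d_lab_office), locked(d_store_office)}, require {at(lab), key_at(k2,lab)}
    → {at(lab), key_at(k2,lab), key_at(k4,store), locked(d_lab_office), locked(d_store_office)}

== RESULT ==
["at(lab)", "key_at(k2,lab)", "key_at(k4,store)", "locked(d_lab_office)", "locked(d_store_office)"]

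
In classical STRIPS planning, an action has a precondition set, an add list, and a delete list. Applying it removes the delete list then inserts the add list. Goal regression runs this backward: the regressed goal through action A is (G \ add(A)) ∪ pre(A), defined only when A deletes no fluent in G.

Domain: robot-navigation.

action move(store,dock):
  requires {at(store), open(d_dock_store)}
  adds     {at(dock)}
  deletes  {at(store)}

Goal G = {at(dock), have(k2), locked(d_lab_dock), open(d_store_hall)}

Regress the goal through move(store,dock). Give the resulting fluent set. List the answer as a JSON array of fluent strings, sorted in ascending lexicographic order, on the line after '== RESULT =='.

Regress:
  G ∩ del = {}  (empty — regression defined)
  G \ add = {at(dock), have(k2), locked(d_lab_dock), open(d_store_hall)} \ {at(dock)} = {have(k2), locked(d_lab_dock), open(d_store_hall)}
  ∪ pre   = {have(k2), locked(d_lab_dock), open(d_store_hall)} ∪ {at(store), open(d_dock_store)}
          = {at(store), have(k2), locked(d_lab_dock), open(d_dock_store), open(d_store_hall)}

== RESULT ==
["at(store)", "have(k2)", "locked(d_lab_dock)", "open(d_dock_store)", "open(d_store_hall)"]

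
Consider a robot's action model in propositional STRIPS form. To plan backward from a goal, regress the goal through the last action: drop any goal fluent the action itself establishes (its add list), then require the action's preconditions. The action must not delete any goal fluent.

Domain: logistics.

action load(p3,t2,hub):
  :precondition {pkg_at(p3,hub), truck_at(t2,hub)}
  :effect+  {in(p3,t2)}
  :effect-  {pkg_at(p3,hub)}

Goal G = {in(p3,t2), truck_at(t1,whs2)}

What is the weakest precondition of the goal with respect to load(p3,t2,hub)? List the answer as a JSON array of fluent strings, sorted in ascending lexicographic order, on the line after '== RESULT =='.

Regress:
  G ∩ del = {}  (empty — regression defined)
  G \ add = {in(p3,t2), truck_at(t1,whs2)} \ {in(p3,t2)} = {truck_at(t1,whs2)}
  ∪ pre   = {truck_at(t1,whs2)} ∪ {pkg_at(p3,hub), truck_at(t2,hub)}
          = {pkg_at(p3,hub), truck_at(t1,whs2), truck_at(t2,hub)}

== RESULT ==
["pkg_at(p3,hub)", "truck_at(t1,whs2)", "truck_at(t2,hub)"]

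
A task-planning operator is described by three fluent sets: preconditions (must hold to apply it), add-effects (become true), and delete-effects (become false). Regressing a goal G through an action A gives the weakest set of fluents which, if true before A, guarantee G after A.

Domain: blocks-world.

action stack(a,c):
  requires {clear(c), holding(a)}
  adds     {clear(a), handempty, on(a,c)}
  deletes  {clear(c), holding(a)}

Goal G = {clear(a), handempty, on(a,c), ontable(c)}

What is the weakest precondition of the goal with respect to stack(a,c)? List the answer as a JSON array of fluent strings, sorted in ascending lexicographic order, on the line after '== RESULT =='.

Regress:
  G ∩ del = {}  (empty — regression defined)
  G \ add = {clear(a), handempty, on(a,c), ontable(c)} \ {clear(a), handempty, on(a,c)} = {ontable(c)}
  ∪ pre   = {ontable(c)} ∪ {clear(c), holding(a)}
          = {clear(c), holding(a), ontable(c)}

== RESULT ==
["clear(c)", "holding(a)", "ontable(c)"]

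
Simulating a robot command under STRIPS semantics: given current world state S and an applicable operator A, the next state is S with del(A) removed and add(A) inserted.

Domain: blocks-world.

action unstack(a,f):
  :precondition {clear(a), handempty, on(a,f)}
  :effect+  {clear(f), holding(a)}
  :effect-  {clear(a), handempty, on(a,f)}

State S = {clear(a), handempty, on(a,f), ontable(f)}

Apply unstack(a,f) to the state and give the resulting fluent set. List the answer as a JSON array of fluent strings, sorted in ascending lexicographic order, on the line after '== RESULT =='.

Compute (S \ del) ∪ add:
  pre ⊆ S: {clear(a), handempty, on(a,f)} ⊆ S  — applicable
  S \ del = {ontable(f)}
  ∪ add   = {clear(f), holding(a), ontable(f)}

== RESULT ==
["clear(f)", "holding(a)", "ontable(f)"]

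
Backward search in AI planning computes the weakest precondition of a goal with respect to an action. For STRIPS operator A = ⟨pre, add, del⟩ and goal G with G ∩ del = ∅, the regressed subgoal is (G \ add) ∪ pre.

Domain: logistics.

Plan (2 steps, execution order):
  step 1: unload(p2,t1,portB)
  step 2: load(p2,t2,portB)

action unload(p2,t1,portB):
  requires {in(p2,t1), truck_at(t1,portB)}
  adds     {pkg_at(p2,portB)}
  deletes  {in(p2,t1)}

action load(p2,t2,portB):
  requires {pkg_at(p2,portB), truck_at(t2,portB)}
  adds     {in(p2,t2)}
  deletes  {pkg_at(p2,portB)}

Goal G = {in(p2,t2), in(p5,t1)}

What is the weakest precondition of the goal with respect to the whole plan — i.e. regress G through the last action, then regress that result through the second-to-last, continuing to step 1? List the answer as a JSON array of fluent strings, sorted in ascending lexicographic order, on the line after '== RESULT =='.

Regress step by step:
  through step 2 (load(p2,t2,portB)): drop {in(p2,t2)}, keep {in(p5,t1)}, require {pkg_at(p2,portB), truck_at(t2,portB)}
    → {in(p5,t1), pkg_at(p2,portB), truck_at(t2,portB)}
  through step 1 (unload(p2,t1,portB)): drop {pkg_at(p2,portB)}, keep {in(p5,t1), truck_at(t2,portB)}, require {in(p2,t1), truck_at(t1,portB)}
    → {in(p2,t1), in(p5,t1), truck_at(t1,portB), truck_at(t2,portB)}

== RESULT ==
["in(p2,t1)", "in(p5,t1)", "truck_at(t1,portB)", "truck_at(t2,portB)"]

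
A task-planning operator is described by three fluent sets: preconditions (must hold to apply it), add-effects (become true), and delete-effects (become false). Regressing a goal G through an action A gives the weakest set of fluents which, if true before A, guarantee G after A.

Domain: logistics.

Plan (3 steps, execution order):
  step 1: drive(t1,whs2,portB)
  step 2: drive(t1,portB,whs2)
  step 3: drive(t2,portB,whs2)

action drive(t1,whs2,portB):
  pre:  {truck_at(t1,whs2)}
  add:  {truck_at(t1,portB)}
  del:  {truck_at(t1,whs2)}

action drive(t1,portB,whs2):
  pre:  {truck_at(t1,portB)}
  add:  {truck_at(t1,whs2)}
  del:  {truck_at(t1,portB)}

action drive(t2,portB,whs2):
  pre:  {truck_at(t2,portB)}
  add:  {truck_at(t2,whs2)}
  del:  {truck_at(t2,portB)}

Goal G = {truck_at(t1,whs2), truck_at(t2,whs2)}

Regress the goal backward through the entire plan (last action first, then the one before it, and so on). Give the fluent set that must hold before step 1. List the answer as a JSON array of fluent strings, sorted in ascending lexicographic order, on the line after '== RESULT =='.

Regress step by step:
  through step 3 (drive(t2,portB,whs2)): drop {truck_at(t2,whs2)}, keep {truck_at(t1,whs2)}, require {truck_at(t2,portB)}
    → {truck_at(t1,whs2), truck_at(t2,portB)}
  through step 2 (drive(t1,portB,whs2)): drop {truck_at(t1,whs2)}, keep {truck_at(t2,portB)}, require {truck_at(t1,portB)}
    → {truck_at(t1,portB), truck_at(t2,portB)}
  through step 1 (drive(t1,whs2,portB)): drop {truck_at(t1,portB)}, keep {truck_at(t2,portB)}, require {truck_at(t1,whs2)}
    → {truck_at(t1,whs2), truck_at(t2,portB)}

== RESULT ==
["truck_at(t1,whs2)", "truck_at(t2,portB)"]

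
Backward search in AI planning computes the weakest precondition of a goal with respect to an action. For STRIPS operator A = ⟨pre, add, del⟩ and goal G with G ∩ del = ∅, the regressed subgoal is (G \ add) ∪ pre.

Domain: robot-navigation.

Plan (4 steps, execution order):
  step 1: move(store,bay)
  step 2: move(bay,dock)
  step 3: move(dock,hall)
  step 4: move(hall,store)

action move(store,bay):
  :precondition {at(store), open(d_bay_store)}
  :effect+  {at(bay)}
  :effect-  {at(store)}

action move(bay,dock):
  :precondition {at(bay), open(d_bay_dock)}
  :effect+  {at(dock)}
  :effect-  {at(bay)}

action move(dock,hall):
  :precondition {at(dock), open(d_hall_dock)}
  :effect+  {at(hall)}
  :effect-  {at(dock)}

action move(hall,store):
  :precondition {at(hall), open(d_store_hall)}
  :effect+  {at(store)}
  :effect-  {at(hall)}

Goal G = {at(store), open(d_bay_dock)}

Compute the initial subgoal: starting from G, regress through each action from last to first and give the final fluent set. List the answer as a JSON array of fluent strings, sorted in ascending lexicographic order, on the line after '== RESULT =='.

Work backward from the goal:
  through step 4 (move(hall,store)): drop {at(store)}, keep {open(d_bay_dock)}, require {at(hall), open(d_store_hall)}
    → {at(hall), open(d_bay_dock), open(d_store_hall)}
  through step 3 (move(dock,hall)): drop {at(hall)}, keep {open(d_bay_dock), open(d_store_hall)}, require {at(dock), open(d_hall_dock)}
    → {at(dock), open(d_bay_dock), open(d_hall_dock), open(d_store_hall)}
  through step 2 (move(bay,dock)): drop {at(dock)}, keep {open(d_bay_dock), open(d_hall_dock), open(d_store_hall)}, require {at(bay), open(d_bay_dock)}
    → {at(bay), open(d_bay_dock), open(d_hall_dock), open(d_store_hall)}
  through step 1 (move(store,bay)): drop {at(bay)}, keep {open(d_bay_dock), open(d_hall_dock), open(d_store_hall)}, require {at(store), open(d_bay_store)}
    → {at(store), open(d_bay_dock), open(d_bay_store), open(d_hall_dock), open(d_store_hall)}

== RESULT ==
["at(store)", "open(d_bay_dock)", "open(d_bay_store)", "open(d_hall_dock)", "open(d_store_hall)"]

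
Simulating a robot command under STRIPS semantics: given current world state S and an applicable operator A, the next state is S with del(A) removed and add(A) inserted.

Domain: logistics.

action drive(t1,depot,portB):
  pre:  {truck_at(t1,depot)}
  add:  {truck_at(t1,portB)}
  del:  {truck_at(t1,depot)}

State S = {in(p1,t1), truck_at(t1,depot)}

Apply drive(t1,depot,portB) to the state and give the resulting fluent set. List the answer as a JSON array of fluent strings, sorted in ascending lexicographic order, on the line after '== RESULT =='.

Compute (S \ del) ∪ add:
  pre ⊆ S: {truck_at(t1,depot)} ⊆ S  — applicable
  S \ del = {in(p1,t1)}
  ∪ add   = {in(p1,t1), truck_at(t1,portB)}

== RESULT ==
["in(p1,t1)", "truck_at(t1,portB)"]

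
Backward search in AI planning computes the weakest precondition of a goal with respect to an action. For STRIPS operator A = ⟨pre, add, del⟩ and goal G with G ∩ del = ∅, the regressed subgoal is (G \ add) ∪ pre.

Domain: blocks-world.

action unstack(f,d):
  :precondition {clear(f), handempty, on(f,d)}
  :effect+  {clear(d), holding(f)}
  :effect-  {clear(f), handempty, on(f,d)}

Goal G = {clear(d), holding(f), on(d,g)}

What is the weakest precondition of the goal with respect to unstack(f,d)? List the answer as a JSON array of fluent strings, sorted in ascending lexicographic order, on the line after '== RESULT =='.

Regress:
  G ∩ del = {}  (empty — regression defined)
  G \ add = {clear(d), holding(f), on(d,g)} \ {clear(d), holding(f)} = {on(d,g)}
  ∪ pre   = {on(d,g)} ∪ {clear(f), handempty, on(f,d)}
          = {clear(f), handempty, on(d,g), on(f,d)}

== RESULT ==
["clear(f)", "handempty", "on(d,g)", "on(f,d)"]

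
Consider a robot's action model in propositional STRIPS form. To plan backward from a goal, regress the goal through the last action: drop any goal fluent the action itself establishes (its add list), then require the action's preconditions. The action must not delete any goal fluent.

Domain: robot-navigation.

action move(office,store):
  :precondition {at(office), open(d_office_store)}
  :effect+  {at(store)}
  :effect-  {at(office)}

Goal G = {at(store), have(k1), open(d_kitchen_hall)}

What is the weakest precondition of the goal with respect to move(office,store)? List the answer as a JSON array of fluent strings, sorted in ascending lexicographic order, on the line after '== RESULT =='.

Regress:
  G ∩ del = {}  (empty — regression defined)
  G \ add = {at(store), have(k1), open(d_kitchen_hall)} \ {at(store)} = {have(k1), open(d_kitchen_hall)}
  ∪ pre   = {have(k1), open(d_kitchen_hall)} ∪ {at(office), open(d_office_store)}
          = {at(office), have(k1), open(d_kitchen_hall), open(d_office_store)}

== RESULT ==
["at(office)", "have(k1)", "open(d_kitchen_hall)", "open(d_office_store)"]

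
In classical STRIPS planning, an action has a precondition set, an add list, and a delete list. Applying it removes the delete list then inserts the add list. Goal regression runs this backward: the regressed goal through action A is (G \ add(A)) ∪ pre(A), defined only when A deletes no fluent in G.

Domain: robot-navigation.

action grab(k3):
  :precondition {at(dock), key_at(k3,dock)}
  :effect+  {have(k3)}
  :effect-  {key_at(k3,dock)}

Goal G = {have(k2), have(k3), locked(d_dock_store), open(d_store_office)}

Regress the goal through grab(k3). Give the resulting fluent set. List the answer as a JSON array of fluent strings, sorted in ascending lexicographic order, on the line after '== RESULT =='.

Regress:
  G ∩ del = {}  (empty — regression defined)
  G \ add = {have(k2), have(k3), locked(d_dock_store), open(d_store_office)} \ {have(k3)} = {have(k2), locked(d_dock_store), open(d_store_office)}
  ∪ pre   = {have(k2), locked(d_dock_store), open(d_store_office)} ∪ {at(dock), key_at(k3,dock)}
          = {at(dock), have(k2), key_at(k3,dock), locked(d_dock_store), open(d_store_office)}

== RESULT ==
["at(dock)", "have(k2)", "key_at(k3,dock)", "locked(d_dock_store)", "open(d_store_office)"]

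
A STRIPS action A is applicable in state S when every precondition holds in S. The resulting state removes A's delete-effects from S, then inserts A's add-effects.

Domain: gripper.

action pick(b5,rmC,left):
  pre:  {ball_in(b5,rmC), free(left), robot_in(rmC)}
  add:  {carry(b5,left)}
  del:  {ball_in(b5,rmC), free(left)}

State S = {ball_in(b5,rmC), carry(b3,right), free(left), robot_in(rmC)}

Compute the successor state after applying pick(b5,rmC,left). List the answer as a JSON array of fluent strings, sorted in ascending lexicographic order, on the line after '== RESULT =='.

Compute (S \ del) ∪ add:
  pre ⊆ S: {ball_in(b5,rmC), free(left), robot_in(rmC)} ⊆ S  — applicable
  S \ del = {carry(b3,right), robot_in(rmC)}
  ∪ add   = {carry(b3,right), carry(b5,left), robot_in(rmC)}

== RESULT ==
["carry(b3,right)", "carry(b5,left)", "robot_in(rmC)"]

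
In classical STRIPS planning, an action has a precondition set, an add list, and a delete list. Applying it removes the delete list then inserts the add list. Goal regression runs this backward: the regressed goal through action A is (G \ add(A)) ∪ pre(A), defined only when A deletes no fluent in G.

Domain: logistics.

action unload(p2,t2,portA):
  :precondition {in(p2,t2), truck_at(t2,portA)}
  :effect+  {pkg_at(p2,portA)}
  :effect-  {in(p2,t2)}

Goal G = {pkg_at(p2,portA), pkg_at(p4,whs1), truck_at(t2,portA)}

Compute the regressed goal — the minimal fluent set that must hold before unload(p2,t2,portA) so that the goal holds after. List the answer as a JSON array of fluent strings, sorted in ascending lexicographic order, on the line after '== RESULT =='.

Compute (G \ add) ∪ pre:
  G ∩ del = {}  (empty — regression defined)
  G \ add = {pkg_at(p2,portA), pkg_at(p4,whs1), truck_at(t2,portA)} \ {pkg_at(p2,portA)} = {pkg_at(p4,whs1), truck_at(t2,portA)}
  ∪ pre   = {pkg_at(p4,whs1), truck_at(t2,portA)} ∪ {in(p2,t2), truck_at(t2,portA)}
          = {in(p2,t2), pkg_at(p4,whs1), truck_at(t2,portA)}

== RESULT ==
["in(p2,t2)", "pkg_at(p4,whs1)", "truck_at(t2,portA)"]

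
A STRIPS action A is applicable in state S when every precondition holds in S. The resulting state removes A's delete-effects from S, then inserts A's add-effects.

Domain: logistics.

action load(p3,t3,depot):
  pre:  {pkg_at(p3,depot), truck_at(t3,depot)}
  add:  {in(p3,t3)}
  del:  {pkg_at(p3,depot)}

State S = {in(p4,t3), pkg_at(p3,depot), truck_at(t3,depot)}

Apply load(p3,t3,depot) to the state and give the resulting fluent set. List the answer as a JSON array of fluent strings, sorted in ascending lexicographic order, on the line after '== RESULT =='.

Compute (S \ del) ∪ add:
  pre ⊆ S: {pkg_at(p3,depot), truck_at(t3,depot)} ⊆ S  — applicable
  S \ del = {in(p4,t3), truck_at(t3,depot)}
  ∪ add   = {in(p3,t3), in(p4,t3), truck_at(t3,depot)}

== RESULT ==
["in(p3,t3)", "in(p4,t3)", "truck_at(t3,depot)"]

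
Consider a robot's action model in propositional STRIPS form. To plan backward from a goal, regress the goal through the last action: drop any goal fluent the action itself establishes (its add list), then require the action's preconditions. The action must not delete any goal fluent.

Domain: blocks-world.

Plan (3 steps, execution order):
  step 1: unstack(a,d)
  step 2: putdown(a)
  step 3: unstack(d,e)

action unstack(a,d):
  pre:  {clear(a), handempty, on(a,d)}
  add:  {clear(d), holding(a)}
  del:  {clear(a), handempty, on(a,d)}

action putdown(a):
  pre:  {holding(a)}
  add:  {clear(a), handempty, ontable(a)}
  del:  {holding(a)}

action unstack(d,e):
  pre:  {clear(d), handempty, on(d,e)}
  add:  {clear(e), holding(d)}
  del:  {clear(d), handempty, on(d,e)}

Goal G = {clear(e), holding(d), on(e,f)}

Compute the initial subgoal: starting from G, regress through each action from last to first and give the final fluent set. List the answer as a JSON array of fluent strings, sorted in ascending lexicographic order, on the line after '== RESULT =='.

Work backward from the goal:
  through step 3 (unstack(d,e)): drop {clear(e), holding(d)}, keep {on(e,f)}, require {clear(d), handempty, on(d,e)}
    → {clear(d), handempty, on(d,e), on(e,f)}
  through step 2 (putdown(a)): drop {handempty}, keep {clear(d), on(d,e), on(e,f)}, require {holding(a)}
    → {clear(d), holding(a), on(d,e), on(e,f)}
  through step 1 (unstack(a,d)): drop {clear(d), holding(a)}, keep {on(d,e), on(e,f)}, require {clear(a), handempty, on(a,d)}
    → {clear(a), handempty, on(a,d), on(d,e), on(e,f)}

== RESULT ==
["clear(a)", "handempty", "on(a,d)", "on(d,e)", "on(e,f)"]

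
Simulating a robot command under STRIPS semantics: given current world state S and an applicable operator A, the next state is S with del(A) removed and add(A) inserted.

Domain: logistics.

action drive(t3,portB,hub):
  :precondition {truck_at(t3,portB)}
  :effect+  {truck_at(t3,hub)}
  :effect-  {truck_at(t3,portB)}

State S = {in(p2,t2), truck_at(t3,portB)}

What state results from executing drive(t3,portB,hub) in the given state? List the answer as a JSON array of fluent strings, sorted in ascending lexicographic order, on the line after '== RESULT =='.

Progress:
  pre ⊆ S: {truck_at(t3,portB)} ⊆ S  — applicable
  S \ del = {in(p2,t2)}
  ∪ add   = {in(p2,t2), truck_at(t3,hub)}

== RESULT ==
["in(p2,t2)", "truck_at(t3,hub)"]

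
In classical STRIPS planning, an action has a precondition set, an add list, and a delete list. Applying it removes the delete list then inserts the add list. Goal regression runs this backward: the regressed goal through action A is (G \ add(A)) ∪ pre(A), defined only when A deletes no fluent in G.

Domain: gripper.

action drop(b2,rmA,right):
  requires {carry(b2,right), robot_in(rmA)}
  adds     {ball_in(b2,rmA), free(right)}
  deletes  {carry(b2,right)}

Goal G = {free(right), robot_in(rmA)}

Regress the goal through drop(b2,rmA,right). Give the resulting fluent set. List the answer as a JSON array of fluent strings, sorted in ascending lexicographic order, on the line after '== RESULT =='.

Compute (G \ add) ∪ pre:
  G ∩ del = {}  (empty — regression defined)
  G \ add = {free(right), robot_in(rmA)} \ {ball_in(b2,rmA), free(right)} = {robot_in(rmA)}
  ∪ pre   = {robot_in(rmA)} ∪ {carry(b2,right), robot_in(rmA)}
          = {carry(b2,right), robot_in(rmA)}

== RESULT ==
["carry(b2,right)", "robot_in(rmA)"]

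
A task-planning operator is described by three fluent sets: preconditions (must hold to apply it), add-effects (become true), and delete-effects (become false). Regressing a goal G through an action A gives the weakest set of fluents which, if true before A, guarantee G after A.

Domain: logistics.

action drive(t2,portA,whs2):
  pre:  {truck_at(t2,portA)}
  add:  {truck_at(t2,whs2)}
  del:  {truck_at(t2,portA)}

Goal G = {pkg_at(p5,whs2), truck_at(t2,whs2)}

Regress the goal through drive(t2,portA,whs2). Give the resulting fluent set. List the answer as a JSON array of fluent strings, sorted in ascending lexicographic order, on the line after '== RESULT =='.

Regress:
  G ∩ del = {}  (empty — regression defined)
  G \ add = {pkg_at(p5,whs2), truck_at(t2,whs2)} \ {truck_at(t2,whs2)} = {pkg_at(p5,whs2)}
  ∪ pre   = {pkg_at(p5,whs2)} ∪ {truck_at(t2,portA)}
          = {pkg_at(p5,whs2), truck_at(t2,portA)}

== RESULT ==
["pkg_at(p5,whs2)", "truck_at(t2,portA)"]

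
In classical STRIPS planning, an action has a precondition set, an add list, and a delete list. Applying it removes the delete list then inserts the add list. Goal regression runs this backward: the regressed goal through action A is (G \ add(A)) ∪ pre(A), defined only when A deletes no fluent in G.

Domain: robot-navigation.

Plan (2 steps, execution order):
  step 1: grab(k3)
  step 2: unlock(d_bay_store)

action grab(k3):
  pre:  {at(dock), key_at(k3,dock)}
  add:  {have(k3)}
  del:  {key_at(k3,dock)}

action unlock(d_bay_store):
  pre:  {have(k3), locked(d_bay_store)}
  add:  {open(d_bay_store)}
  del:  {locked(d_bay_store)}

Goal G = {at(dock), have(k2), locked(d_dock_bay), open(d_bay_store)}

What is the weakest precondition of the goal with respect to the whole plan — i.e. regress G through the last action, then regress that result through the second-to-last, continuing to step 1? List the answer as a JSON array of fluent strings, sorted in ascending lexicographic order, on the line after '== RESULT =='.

Regress step by step:
  through step 2 (unlock(d_bay_store)): drop {open(d_bay_store)}, keep {at(dock), have(k2), locked(d_dock_bay)}, require {have(k3), locked(d_bay_store)}
    → {at(dock), have(k2), have(k3), locked(d_bay_store), locked(d_dock_bay)}
  through step 1 (grab(k3)): drop {have(k3)}, keep {at(dock), have(k2), locked(d_bay_store), locked(d_dock_bay)}, require {at(dock), key_at(k3,dock)}
    → {at(dock), have(k2), key_at(k3,dock), locked(d_bay_store), locked(d_dock_bay)}

== RESULT ==
["at(dock)", "have(k2)", "key_at(k3,dock)", "locked(d_bay_store)", "locked(d_dock_bay)"]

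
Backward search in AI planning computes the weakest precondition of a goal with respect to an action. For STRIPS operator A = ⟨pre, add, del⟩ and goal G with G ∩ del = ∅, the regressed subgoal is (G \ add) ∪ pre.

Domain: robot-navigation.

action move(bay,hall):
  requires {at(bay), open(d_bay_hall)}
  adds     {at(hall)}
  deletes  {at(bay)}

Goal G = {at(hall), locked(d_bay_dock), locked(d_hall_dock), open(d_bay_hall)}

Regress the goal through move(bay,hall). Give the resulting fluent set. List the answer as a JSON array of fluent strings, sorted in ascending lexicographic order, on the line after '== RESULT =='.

Regress:
  G ∩ del = {}  (empty — regression defined)
  G \ add = {at(hall), locked(d_bay_dock), locked(d_hall_dock), open(d_bay_hall)} \ {at(hall)} = {locked(d_bay_dock), locked(d_hall_dock), open(d_bay_hall)}
  ∪ pre   = {locked(d_bay_dock), locked(d_hall_dock), open(d_bay_hall)} ∪ {at(bay), open(d_bay_hall)}
          = {at(bay), locked(d_bay_dock), locked(d_hall_dock), open(d_bay_hall)}

== RESULT ==
["at(bay)", "locked(d_bay_dock)", "locked(d_hall_dock)", "open(d_bay_hall)"]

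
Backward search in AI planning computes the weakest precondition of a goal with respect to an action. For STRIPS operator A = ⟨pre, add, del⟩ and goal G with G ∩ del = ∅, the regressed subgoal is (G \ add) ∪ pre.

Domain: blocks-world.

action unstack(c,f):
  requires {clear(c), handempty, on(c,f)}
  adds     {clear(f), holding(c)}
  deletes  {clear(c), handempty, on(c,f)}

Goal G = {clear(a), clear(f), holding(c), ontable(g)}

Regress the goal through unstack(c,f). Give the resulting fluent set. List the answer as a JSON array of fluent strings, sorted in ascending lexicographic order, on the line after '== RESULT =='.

Compute (G \ add) ∪ pre:
  G ∩ del = {}  (empty — regression defined)
  G \ add = {clear(a), clear(f), holding(c), ontable(g)} \ {clear(f), holding(c)} = {clear(a), ontable(g)}
  ∪ pre   = {clear(a), ontable(g)} ∪ {clear(c), handempty, on(c,f)}
          = {clear(a), clear(c), handempty, on(c,f), ontable(g)}

== RESULT ==
["clear(a)", "clear(c)", "handempty", "on(c,f)", "ontable(g)"]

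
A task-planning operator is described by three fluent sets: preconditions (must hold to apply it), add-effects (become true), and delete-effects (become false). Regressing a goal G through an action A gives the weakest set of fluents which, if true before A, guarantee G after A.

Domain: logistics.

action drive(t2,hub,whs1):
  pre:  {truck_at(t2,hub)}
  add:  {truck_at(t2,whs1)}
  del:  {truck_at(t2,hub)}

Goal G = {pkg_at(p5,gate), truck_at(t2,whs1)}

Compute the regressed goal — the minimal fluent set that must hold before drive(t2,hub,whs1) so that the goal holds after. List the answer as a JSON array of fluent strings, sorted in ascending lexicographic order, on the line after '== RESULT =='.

Regress:
  G ∩ del = {}  (empty — regression defined)
  G \ add = {pkg_at(p5,gate), truck_at(t2,whs1)} \ {truck_at(t2,whs1)} = {pkg_at(p5,gate)}
  ∪ pre   = {pkg_at(p5,gate)} ∪ {truck_at(t2,hub)}
          = {pkg_at(p5,gate), truck_at(t2,hub)}

== RESULT ==
["pkg_at(p5,gate)", "truck_at(t2,hub)"]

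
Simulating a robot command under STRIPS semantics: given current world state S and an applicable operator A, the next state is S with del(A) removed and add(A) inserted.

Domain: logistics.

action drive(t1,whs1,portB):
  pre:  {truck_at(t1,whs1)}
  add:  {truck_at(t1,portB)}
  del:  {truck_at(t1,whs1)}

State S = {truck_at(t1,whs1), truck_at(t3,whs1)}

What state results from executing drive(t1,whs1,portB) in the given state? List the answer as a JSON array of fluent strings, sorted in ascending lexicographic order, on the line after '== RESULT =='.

Compute (S \ del) ∪ add:
  pre ⊆ S: {truck_at(t1,whs1)} ⊆ S  — applicable
  S \ del = {truck_at(t3,whs1)}
  ∪ add   = {truck_at(t1,portB), truck_at(t3,whs1)}

== RESULT ==
["truck_at(t1,portB)", "truck_at(t3,whs1)"]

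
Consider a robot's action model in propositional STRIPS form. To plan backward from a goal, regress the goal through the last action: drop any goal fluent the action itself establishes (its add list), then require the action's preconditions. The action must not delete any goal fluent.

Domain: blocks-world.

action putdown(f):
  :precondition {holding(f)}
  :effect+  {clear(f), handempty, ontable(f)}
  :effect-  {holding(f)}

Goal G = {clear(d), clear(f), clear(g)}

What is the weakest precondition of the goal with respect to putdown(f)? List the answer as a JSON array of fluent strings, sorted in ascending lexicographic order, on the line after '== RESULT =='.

Compute (G \ add) ∪ pre:
  G ∩ del = {}  (empty — regression defined)
  G \ add = {clear(d), clear(f), clear(g)} \ {clear(f), handempty, ontable(f)} = {clear(d), clear(g)}
  ∪ pre   = {clear(d), clear(g)} ∪ {holding(f)}
          = {clear(d), clear(g), holding(f)}

== RESULT ==
["clear(d)", "clear(g)", "holding(f)"]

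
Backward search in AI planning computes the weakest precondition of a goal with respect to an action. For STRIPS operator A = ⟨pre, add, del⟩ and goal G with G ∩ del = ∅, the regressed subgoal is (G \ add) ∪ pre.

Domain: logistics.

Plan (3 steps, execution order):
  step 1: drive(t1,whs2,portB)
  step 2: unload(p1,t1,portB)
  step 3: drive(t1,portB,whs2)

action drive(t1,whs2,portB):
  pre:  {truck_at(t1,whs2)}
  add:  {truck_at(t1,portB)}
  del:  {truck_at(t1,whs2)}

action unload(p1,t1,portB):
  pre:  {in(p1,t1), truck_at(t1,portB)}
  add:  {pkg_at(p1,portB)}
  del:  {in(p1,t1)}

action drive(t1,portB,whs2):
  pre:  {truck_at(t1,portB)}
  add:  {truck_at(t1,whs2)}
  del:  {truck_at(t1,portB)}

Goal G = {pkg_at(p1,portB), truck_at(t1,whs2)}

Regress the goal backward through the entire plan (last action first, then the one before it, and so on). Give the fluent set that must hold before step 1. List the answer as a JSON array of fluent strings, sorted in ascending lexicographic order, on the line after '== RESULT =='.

Regress step by step:
  through step 3 (drive(t1,portB,whs2)): drop {truck_at(t1,whs2)}, keep {pkg_at(p1,portB)}, require {truck_at(t1,portB)}
    → {pkg_at(p1,portB), truck_at(t1,portB)}
  through step 2 (unload(p1,t1,portB)): drop {pkg_at(p1,portB)}, keep {truck_at(t1,portB)}, require {in(p1,t1), truck_at(t1,portB)}
    → {in(p1,t1), truck_at(t1,portB)}
  through step 1 (drive(t1,whs2,portB)): drop {truck_at(t1,portB)}, keep {in(p1,t1)}, require {truck_at(t1,whs2)}
    → {in(p1,t1), truck_at(t1,whs2)}

== RESULT ==
["in(p1,t1)", "truck_at(t1,whs2)"]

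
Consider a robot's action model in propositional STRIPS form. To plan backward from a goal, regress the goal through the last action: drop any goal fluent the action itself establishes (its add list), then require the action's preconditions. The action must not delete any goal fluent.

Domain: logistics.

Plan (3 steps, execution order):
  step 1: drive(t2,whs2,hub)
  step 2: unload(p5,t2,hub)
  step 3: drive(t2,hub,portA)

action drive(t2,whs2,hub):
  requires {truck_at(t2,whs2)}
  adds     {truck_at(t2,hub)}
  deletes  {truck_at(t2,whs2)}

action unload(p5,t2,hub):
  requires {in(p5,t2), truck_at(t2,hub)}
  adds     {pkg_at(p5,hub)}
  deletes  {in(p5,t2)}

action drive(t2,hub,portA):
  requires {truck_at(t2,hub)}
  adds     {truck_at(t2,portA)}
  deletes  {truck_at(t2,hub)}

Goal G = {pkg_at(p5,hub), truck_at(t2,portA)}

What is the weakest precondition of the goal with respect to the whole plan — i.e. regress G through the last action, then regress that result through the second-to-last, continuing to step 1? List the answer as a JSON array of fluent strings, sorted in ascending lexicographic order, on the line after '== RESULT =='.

Regress step by step:
  through step 3 (drive(t2,hub,portA)): drop {truck_at(t2,portA)}, keep {pkg_at(p5,hub)}, require {truck_at(t2,hub)}
    → {pkg_at(p5,hub), truck_at(t2,hub)}
  through step 2 (unload(p5,t2,hub)): drop {pkg_at(p5,hub)}, keep {truck_at(t2,hub)}, require {in(p5,t2), truck_at(t2,hub)}
    → {in(p5,t2), truck_at(t2,hub)}
  through step 1 (drive(t2,whs2,hub)): drop {truck_at(t2,hub)}, keep {in(p5,t2)}, require {truck_at(t2,whs2)}
    → {in(p5,t2), truck_at(t2,whs2)}

== RESULT ==
["in(p5,t2)", "truck_at(t2,whs2)"]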